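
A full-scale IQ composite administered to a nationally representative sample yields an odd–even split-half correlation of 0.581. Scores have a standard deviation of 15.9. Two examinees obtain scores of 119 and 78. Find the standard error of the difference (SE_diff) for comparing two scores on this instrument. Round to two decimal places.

11.58

r_full = 2·0.581 / (1 + 0.581) ≃ 0.7350
SEM = 15.9000*√(1 − 0.7350) ≃ 8.1854
SE_diff = SEM * √2 ≃ 8.1854 * 1.4142 ≃ 11.5759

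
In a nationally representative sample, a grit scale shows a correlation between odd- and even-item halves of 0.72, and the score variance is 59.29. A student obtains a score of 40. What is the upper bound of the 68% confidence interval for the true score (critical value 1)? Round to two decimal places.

43.11

σ = 59.29^(1/2) = 7.7000
Spearman-Brown: r = 2(0.72) / (1 + 0.72) = 1.4400 / 1.7200 ≈ 0.8372
The standard error of measurement is 7.7000·√(1 − 0.8372) ≈ 7.7000·0.4035 ≈ 3.1067.
1 · SEM ≈ 3.1067
Upper bound: 40 + 3.1067 = 43.1067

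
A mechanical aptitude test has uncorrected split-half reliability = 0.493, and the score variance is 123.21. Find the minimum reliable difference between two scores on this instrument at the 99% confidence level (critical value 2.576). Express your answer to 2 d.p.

SD = √123.21 ≈ 11.100
r_full = 2·0.493 / (1 + 0.493) ≈ 0.660
SEM = 11.100·√(1 − 0.660) ≈ 6.468
SE_diff = √2 · SEM ≈ 9.148
Smallest detectable difference = 2.576·9.148 ≈ 23.564

23.56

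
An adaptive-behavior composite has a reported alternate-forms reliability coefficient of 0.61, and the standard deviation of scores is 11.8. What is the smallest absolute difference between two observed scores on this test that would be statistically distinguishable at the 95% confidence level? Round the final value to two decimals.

20.43

SEM = 11.800 · √(1 − 0.610) = 11.800 · √0.390 ≃ 11.800 · 0.624 ≃ 7.369
Standard error of the difference = 7.369·√2 ≃ 10.421
Smallest detectable difference = 1.96·10.421 ≃ 20.426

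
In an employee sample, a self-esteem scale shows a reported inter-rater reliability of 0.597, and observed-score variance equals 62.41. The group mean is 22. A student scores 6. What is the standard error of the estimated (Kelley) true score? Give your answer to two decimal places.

SD = √62.41 ≈ 7.90000
SE_est = SD · √(r(1 − r)) = 7.90000 · √0.24059 ≈ 7.90000 · 0.49050 ≈ 3.87496

3.87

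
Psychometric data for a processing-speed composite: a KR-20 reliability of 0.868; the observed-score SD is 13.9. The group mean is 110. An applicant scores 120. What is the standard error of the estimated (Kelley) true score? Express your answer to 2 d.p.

SE_est = SD * √(r(1 − r)) = 13.900 * √0.115 ≃ 13.900 * 0.338 ≃ 4.705

4.71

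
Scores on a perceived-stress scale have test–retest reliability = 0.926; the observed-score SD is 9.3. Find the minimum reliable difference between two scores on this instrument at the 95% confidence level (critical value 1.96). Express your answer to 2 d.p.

The standard error of measurement is 9.3000*√(1 − 0.9260) ≈ 9.3000*0.2720 ≈ 2.5299.
SE_diff = SEM * √2 ≈ 2.5299 * 1.4142 ≈ 3.5778
Smallest detectable difference = 1.96*3.5778 ≈ 7.0125

7.01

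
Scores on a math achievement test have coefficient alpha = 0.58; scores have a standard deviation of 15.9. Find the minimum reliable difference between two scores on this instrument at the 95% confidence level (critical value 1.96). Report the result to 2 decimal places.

28.56

SEM = 15.9000*√(1 − 0.5800) ≈ 10.3044
SE_diff = √2 * SEM ≈ 14.5726
Smallest detectable difference = 1.96*14.5726 ≈ 28.5623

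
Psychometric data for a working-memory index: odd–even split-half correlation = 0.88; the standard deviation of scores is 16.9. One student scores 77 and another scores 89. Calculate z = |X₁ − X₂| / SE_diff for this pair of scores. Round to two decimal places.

1.99

Spearman-Brown: r = 2(0.88) / (1 + 0.88) = 1.760 / 1.880 ≃ 0.936
SEM = 16.900×√(1 − 0.936) ≃ 4.270
Standard error of the difference = 4.270·√2 ≃ 6.038
z = |77 − 89| / 6.038 = 12 / 6.038 ≃ 1.987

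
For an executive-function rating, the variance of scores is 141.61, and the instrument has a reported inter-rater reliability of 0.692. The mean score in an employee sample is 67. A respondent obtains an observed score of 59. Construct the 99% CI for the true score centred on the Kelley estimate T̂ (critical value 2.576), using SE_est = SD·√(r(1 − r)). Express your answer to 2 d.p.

[47.31, 75.62]

SD = √141.61 = 11.900
T̂ = r·X + (1 − r)·M = 0.692×59 + 0.308×67 = 40.828 + 20.636 ≈ 61.464
SE_est = SD × √(r(1 − r)) = 11.900 × √0.213 ≈ 11.900 × 0.462 ≈ 5.494
CI = 61.464 ± 2.576 × 5.494 → [47.312, 75.616]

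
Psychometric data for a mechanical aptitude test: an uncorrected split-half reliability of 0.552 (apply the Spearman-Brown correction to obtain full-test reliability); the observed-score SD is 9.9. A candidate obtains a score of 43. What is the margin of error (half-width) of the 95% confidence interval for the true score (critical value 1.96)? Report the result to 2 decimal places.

Full-length reliability (Spearman-Brown) = 2(0.552)/(1+0.552) ≈ 0.711
SEM = 9.900×√(1 − 0.711) ≈ 5.319
Margin = 1.96 × 5.319 ≈ 10.425

10.43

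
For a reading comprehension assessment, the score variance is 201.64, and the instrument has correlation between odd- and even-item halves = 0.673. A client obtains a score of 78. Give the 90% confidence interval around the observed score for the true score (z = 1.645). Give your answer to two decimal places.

SD = √201.64 ≈ 14.2000
Full-length reliability (Spearman-Brown) = 2(0.673)/(1+0.673) ≈ 0.8045
The standard error of measurement is 14.2000*√(1 − 0.8045) ≈ 14.2000*0.4421 ≈ 6.2779.
Margin = 1.645 * 6.2779 ≈ 10.3271
CI = 78 ± 10.3271 → [67.6729, 88.3271]

[67.67, 88.33]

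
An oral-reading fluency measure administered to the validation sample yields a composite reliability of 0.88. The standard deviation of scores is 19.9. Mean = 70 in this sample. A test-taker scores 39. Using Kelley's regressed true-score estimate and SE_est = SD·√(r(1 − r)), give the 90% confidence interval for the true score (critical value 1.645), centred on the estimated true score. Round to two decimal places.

T̂ = r·X + (1 − r)·M = 0.88000·39 + 0.12000·70 = 34.32000 + 8.40000 ≈ 42.72000
SE_est = SD · √(r(1 − r)) = 19.90000 · √0.10560 ≈ 19.90000 · 0.32496 ≈ 6.46673
CI = 42.72000 ± 1.645 · 6.46673 → [32.08222, 53.35778]

[32.08, 53.36]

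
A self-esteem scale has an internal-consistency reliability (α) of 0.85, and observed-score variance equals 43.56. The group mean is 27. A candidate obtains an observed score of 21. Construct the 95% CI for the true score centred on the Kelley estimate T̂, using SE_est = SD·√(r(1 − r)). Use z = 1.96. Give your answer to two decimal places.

[17.28, 26.52]

σ = 43.56^(1/2) = 6.600
Estimated true score = 0.850*21 + (1 − 0.850)*27 ≈ 21.900
SE_est = 6.600·√[r(1 − r)] ≈ 2.357
CI = 21.900 ± 1.96 * 2.357 → [17.281, 26.519]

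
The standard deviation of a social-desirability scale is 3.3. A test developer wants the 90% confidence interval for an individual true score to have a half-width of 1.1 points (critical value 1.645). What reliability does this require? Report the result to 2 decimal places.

SEM needed = half-width / z = 1.1/1.645 ≈ 0.669
r = 1 − (0.669/3.3)² ≈ 1 − 0.041 ≈ 0.959

0.96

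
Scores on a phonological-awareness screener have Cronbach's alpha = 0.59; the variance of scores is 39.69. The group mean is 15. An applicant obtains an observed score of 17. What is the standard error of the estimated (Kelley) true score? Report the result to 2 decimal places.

3.10

SD = √39.69 = 6.30000
SE_est = SD × √(r(1 − r)) = 6.30000 × √0.24190 ≃ 6.30000 × 0.49183 ≃ 3.09855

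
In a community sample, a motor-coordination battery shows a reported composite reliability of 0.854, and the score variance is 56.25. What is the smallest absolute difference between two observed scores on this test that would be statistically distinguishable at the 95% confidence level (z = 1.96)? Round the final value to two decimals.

7.94

SD = √56.25 ≈ 7.500
SEM = 7.500*√(1 − 0.854) ≈ 2.866
SE_diff = √2 * SEM ≈ 4.053
Minimum reliable difference = 1.96 * SE_diff ≈ 1.96 * 4.053 ≈ 7.943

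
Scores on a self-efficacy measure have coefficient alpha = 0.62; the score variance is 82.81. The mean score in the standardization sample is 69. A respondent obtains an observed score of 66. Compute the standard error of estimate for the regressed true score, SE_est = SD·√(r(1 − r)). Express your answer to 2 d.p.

SD = √82.81 = 9.100
SE_est = SD · √(r(1 − r)) = 9.100 · √0.236 ≃ 9.100 · 0.485 ≃ 4.417

4.42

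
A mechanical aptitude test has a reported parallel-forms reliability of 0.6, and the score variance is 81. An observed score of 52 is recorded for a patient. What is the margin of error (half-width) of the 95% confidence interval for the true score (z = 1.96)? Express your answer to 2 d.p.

11.16

SD = √81 ≈ 9.0000
SEM = 9.0000×√(1 − 0.6000) ≈ 5.6921
Half-width = 1.96×5.6921 ≈ 11.1565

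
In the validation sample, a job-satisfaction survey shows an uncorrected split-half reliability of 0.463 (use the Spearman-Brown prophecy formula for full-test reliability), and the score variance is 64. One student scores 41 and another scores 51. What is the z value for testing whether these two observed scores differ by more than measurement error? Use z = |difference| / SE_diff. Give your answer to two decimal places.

1.46

σ = 64^(1/2) = 8.0000
Spearman-Brown: r = 2(0.463) / (1 + 0.463) = 0.9260 / 1.4630 ≈ 0.6329
SEM = 8.0000·√(1 − 0.6329) ≈ 4.8468
SE_diff = √2 · SEM ≈ 6.8544
z = 10 / 6.8544 ≈ 1.4589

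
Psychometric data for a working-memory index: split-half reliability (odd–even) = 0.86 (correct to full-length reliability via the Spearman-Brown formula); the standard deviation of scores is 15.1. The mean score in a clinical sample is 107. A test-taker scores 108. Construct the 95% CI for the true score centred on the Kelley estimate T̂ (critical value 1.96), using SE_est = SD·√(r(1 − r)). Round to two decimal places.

Spearman-Brown: r = 2(0.86) / (1 + 0.86) = 1.720 / 1.860 ≈ 0.925
Estimated true score = 0.925×108 + (1 − 0.925)×107 ≈ 107.925
SE_est = SD × √(r(1 − r)) = 15.100 × √0.070 ≈ 15.100 × 0.264 ≈ 3.984
95% CI: 107.925 ± 7.808 ≈ (100.117, 115.733)

[100.12, 115.73]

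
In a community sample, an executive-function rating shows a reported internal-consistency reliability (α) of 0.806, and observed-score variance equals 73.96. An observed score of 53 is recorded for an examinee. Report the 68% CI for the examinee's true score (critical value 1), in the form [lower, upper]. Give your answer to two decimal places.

SD = √73.96 ≃ 8.60000
The standard error of measurement is 8.60000·√(1 − 0.80600) ≃ 8.60000·0.44045 ≃ 3.78791.
Half-width = 1·3.78791 ≃ 3.78791
Interval: (49.21209, 56.78791)

[49.21, 56.79]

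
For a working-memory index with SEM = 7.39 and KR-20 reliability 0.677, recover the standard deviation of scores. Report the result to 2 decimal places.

SD = SEM / √(1 − r) = 7.39 / √0.3230 ≈ 7.39 / 0.5683 ≈ 13.0030

13.00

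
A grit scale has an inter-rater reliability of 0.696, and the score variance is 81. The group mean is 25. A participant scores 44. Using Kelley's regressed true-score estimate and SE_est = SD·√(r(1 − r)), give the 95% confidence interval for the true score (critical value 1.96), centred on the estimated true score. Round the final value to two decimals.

[30.11, 46.34]

SD = √81 = 9.0000
T̂ = 0.6960(44) + 0.3040(25) ≈ 38.2240
SE_est = 9.0000·√[r(1 − r)] ≈ 4.1398
CI = 38.2240 ± 1.96 · 4.1398 → [30.1099, 46.3381]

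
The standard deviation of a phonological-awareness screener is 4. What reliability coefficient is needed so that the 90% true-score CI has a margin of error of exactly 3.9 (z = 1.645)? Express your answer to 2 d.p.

0.65

SEM needed = half-width / z = 3.9/1.645 ≈ 2.371
Required reliability = 1 − (SEM/SD)² = 1 − 0.351 ≈ 0.649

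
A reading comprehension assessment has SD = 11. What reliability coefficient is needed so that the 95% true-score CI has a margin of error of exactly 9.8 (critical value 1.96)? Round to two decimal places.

0.79

Required SEM = 9.8 / 1.96 ≃ 5.000
Required reliability = 1 − (SEM/SD)² = 1 − 0.207 ≃ 0.793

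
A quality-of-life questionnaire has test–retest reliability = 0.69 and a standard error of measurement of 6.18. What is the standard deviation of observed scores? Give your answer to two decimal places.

11.10

SD = 6.18 / √(1 − 0.69) ≃ 11.0996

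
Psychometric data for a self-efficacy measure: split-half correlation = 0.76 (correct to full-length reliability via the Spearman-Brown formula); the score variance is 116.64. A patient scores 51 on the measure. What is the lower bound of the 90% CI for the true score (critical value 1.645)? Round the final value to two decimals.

44.44

SD = √116.64 = 10.8000
Spearman-Brown: r = 2(0.76) / (1 + 0.76) = 1.5200 / 1.7600 ≈ 0.8636
SEM = 10.8000·√(1 − 0.8636) ≈ 3.9882
Margin = 1.645 · 3.9882 ≈ 6.5605
Lower bound: 51 − 6.5605 = 44.4395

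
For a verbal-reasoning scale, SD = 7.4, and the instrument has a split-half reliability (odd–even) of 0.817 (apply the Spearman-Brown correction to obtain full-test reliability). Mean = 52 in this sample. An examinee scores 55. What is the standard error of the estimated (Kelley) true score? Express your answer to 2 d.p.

Full-length reliability (Spearman-Brown) = 2(0.817)/(1+0.817) ≈ 0.8993
SE_est = SD · √(r(1 − r)) = 7.4000 · √0.0906 ≈ 7.4000 · 0.3010 ≈ 2.2270

2.23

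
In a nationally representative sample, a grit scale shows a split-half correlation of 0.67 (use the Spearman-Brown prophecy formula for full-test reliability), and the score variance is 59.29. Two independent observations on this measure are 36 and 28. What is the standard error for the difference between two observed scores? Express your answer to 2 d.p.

SD = √59.29 = 7.700
Full-length reliability (Spearman-Brown) = 2(0.67)/(1+0.67) ≃ 0.802
SEM = 7.700 × √(1 − 0.802) = 7.700 × √0.198 ≃ 7.700 × 0.445 ≃ 3.423
Standard error of the difference = 3.423·√2 ≃ 4.841

4.84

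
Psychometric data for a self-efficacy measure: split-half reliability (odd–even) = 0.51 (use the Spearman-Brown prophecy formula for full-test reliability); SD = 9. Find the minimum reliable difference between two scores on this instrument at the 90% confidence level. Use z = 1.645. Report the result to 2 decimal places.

r_full = 2·0.51 / (1 + 0.51) ≈ 0.675
SEM = 9.000*√(1 − 0.675) ≈ 5.127
SE_diff = SEM * √2 ≈ 5.127 * 1.414 ≈ 7.250
Minimum reliable difference = 1.645 * SE_diff ≈ 1.645 * 7.250 ≈ 11.927

11.93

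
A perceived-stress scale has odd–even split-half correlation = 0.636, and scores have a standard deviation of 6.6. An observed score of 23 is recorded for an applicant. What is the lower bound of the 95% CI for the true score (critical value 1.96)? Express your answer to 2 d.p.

r_full = 2·0.636 / (1 + 0.636) ≈ 0.7775
SEM = 6.6000 × √(1 − 0.7775) = 6.6000 × √0.2225 ≈ 6.6000 × 0.4717 ≈ 3.1132
Margin = 1.96 × 3.1132 ≈ 6.1018
Lower limit = 23 − 6.1018 ≈ 16.8982

16.90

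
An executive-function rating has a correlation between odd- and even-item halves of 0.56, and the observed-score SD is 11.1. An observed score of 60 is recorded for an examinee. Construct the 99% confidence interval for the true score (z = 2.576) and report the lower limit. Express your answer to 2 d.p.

44.81

Spearman-Brown: r = 2(0.56) / (1 + 0.56) = 1.1200 / 1.5600 ≈ 0.7179
The standard error of measurement is 11.1000·√(1 − 0.7179) ≈ 11.1000·0.5311 ≈ 5.8950.
Margin = 2.576 · 5.8950 ≈ 15.1856
Lower bound: 60 − 15.1856 = 44.8144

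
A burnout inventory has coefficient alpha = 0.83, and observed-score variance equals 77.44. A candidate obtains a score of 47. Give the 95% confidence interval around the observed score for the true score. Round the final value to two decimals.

[39.89, 54.11]

SD = √77.44 = 8.80000
SEM = 8.80000*√(1 − 0.83000) ≃ 3.62833
1.96 * SEM ≃ 7.11153
95% CI: 47 ± 7.11153 = [39.88847, 54.11153]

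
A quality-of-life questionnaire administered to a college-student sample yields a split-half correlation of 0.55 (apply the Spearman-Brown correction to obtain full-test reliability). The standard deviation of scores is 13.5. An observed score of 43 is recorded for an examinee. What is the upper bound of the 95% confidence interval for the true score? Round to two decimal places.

Full-length reliability (Spearman-Brown) = 2(0.55)/(1+0.55) ≃ 0.710
The standard error of measurement is 13.500·√(1 − 0.710) ≃ 13.500·0.539 ≃ 7.274.
Margin = 1.96 · 7.274 ≃ 14.257
Upper limit = 43 + 14.257 ≃ 57.257

57.26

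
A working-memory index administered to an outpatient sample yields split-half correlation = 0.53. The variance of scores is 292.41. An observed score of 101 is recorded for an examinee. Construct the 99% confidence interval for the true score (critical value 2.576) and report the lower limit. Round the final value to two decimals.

SD = √292.41 ≈ 17.100
Full-length reliability (Spearman-Brown) = 2(0.53)/(1+0.53) ≈ 0.693
SEM = 17.100 · √(1 − 0.693) = 17.100 · √0.307 ≈ 17.100 · 0.554 ≈ 9.478
2.576 · SEM ≈ 24.414
Lower limit = 101 − 24.414 ≈ 76.586

76.59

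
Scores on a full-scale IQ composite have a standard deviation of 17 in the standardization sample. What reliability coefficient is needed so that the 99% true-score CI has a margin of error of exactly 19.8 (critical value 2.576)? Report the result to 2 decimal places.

Required SEM = 19.8 / 2.576 ≈ 7.686
r = 1 − (SEM / SD)² = 1 − (7.686 / 17)² ≈ 1 − 0.204 ≈ 0.796

0.80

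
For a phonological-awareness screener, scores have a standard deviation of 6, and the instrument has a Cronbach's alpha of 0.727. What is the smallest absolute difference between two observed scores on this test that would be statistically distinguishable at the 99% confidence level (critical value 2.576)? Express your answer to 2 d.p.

11.42

The standard error of measurement is 6.000*√(1 − 0.727) ≈ 6.000*0.522 ≈ 3.135.
Standard error of the difference = 3.135·√2 ≈ 4.434
Smallest detectable difference = 2.576*4.434 ≈ 11.421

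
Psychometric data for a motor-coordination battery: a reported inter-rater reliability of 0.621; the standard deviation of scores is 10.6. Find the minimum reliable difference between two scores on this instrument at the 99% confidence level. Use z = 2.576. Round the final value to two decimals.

23.77

SEM = 10.600·√(1 − 0.621) ≈ 6.526
Standard error of the difference = 6.526·√2 ≈ 9.229
Smallest detectable difference = 2.576·9.229 ≈ 23.773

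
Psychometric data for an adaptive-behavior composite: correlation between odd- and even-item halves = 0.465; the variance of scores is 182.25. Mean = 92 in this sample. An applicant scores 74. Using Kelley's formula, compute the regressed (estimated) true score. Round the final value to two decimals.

Spearman-Brown: r = 2(0.465) / (1 + 0.465) = 0.9300 / 1.4650 ≈ 0.6348
T̂ = r·X + (1 − r)·M = 0.6348*74 + 0.3652*92 ≈ 46.9761 + 33.5973 ≈ 80.5734

80.57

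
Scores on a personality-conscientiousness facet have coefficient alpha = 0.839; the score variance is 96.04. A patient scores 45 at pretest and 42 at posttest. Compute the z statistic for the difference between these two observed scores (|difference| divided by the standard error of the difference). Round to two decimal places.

σ = 96.04^(1/2) = 9.8000
SEM = 9.8000 * √(1 − 0.8390) = 9.8000 * √0.1610 ≃ 9.8000 * 0.4012 ≃ 3.9322
Standard error of the difference = 3.9322·√2 ≃ 5.5610
z = 3 / 5.5610 ≃ 0.5395

0.54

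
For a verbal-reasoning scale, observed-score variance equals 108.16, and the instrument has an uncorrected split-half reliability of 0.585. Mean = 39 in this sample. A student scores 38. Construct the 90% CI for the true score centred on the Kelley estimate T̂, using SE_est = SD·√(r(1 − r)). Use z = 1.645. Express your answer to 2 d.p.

[30.74, 45.78]

SD = √108.16 = 10.400
Spearman-Brown: r = 2(0.585) / (1 + 0.585) = 1.170 / 1.585 ≃ 0.738
T̂ = 0.738(38) + 0.262(39) ≃ 38.262
SE_est = SD * √(r(1 − r)) = 10.400 * √0.193 ≃ 10.400 * 0.440 ≃ 4.572
90% CI: 38.262 ± 7.521 ≃ (30.741, 45.783)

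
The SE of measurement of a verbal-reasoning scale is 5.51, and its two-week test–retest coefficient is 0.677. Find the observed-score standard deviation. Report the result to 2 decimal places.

9.70

σ = SEM·(1 − r)^(−1/2) ≃ 5.51*1.760 ≃ 9.695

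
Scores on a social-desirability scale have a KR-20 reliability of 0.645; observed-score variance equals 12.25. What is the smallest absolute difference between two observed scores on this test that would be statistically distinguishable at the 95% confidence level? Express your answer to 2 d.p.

5.78

SD = √12.25 = 3.50000
SEM = 3.50000·√(1 − 0.64500) ≈ 2.08537
SE_diff = √2 · SEM ≈ 2.94915
Minimum reliable difference = 1.96 · SE_diff ≈ 1.96 · 2.94915 ≈ 5.78034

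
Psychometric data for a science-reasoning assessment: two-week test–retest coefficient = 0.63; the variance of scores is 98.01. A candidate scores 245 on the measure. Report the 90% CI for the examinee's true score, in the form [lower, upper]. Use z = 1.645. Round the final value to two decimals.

[235.09, 254.91]

σ = 98.01^(1/2) = 9.9000
The standard error of measurement is 9.9000·√(1 − 0.6300) ≃ 9.9000·0.6083 ≃ 6.0219.
Margin = 1.645 · 6.0219 ≃ 9.9061
Interval: (235.0939, 254.9061)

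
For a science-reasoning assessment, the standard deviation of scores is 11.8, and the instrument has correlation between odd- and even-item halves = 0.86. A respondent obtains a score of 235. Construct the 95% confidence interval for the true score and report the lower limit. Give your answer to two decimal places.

Full-length reliability (Spearman-Brown) = 2(0.86)/(1+0.86) ≈ 0.9247
SEM = 11.8000 × √(1 − 0.9247) = 11.8000 × √0.0753 ≈ 11.8000 × 0.2744 ≈ 3.2373
1.96 × SEM ≈ 6.3452
Lower bound: 235 − 6.3452 = 228.6548

228.65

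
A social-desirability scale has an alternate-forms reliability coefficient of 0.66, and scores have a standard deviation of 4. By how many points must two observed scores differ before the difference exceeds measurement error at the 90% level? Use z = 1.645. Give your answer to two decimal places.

5.43

SEM = 4.00000*√(1 − 0.66000) ≈ 2.33238
SE_diff = √2 * SEM ≈ 3.29848
Smallest detectable difference = 1.645*3.29848 ≈ 5.42601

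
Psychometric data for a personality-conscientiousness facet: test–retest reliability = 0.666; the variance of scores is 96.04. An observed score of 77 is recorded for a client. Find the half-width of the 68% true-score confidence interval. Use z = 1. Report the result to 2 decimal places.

σ = 96.04^(1/2) = 9.8000
SEM = 9.8000 × √(1 − 0.6660) = 9.8000 × √0.3340 ≃ 9.8000 × 0.5779 ≃ 5.6637
Half-width = 1×5.6637 ≃ 5.6637

5.66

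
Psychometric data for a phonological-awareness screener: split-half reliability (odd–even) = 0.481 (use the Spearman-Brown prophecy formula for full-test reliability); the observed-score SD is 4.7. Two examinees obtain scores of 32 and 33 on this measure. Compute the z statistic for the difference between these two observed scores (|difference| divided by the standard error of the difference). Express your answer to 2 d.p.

0.25

Spearman-Brown: r = 2(0.481) / (1 + 0.481) = 0.962 / 1.481 ≈ 0.650
SEM = 4.700·√(1 − 0.650) ≈ 2.782
SE_diff = √2 · SEM ≈ 3.935
z = |32 − 33| / 3.935 = 1 / 3.935 ≈ 0.254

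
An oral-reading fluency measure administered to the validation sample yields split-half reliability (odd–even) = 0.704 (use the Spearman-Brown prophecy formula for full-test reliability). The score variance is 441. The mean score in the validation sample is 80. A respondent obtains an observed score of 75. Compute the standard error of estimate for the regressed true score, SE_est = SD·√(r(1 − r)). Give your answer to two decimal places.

7.96

SD = √441 ≈ 21.00000
Full-length reliability (Spearman-Brown) = 2(0.704)/(1+0.704) ≈ 0.82629
SE_est = SD × √(r(1 − r)) = 21.00000 × √0.14353 ≈ 21.00000 × 0.37886 ≈ 7.95604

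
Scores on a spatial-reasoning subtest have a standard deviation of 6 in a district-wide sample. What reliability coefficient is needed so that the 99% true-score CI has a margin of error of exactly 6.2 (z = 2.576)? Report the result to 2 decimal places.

0.84

Required SEM = 6.2 / 2.576 ≈ 2.4068
Required reliability = 1 − (SEM/SD)² = 1 − 0.1609 ≈ 0.8391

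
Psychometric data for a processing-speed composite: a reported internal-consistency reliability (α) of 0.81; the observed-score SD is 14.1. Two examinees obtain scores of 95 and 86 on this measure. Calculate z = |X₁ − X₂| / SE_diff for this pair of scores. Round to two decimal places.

SEM = 14.1000*√(1 − 0.8100) ≈ 6.1460
SE_diff = √2 * SEM ≈ 8.6918
z = |95 − 86| / 8.6918 = 9 / 8.6918 ≈ 1.0355

1.04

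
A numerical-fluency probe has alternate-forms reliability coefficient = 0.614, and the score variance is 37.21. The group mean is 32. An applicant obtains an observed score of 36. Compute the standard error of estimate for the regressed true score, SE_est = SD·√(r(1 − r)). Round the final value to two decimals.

SD = √37.21 ≃ 6.100
SE_est = 6.100·√[r(1 − r)] ≃ 2.970

2.97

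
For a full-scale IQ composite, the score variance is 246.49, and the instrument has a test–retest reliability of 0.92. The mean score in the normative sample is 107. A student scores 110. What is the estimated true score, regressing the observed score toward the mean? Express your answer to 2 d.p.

109.76

T̂ = r·X + (1 − r)·M = 0.92000·110 + 0.08000·107 = 101.20000 + 8.56000 ≈ 109.76000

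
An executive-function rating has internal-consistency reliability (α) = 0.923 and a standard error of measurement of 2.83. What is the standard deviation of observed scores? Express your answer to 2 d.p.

SD = 2.83 / √(1 − 0.923) ≈ 10.1986

10.20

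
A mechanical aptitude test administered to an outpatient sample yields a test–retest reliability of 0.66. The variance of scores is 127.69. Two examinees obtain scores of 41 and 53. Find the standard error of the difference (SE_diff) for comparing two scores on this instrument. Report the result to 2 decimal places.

9.32

σ = 127.69^(1/2) = 11.3000
SEM = 11.3000·√(1 − 0.6600) ≃ 6.5890
SE_diff = √2 · SEM ≃ 9.3182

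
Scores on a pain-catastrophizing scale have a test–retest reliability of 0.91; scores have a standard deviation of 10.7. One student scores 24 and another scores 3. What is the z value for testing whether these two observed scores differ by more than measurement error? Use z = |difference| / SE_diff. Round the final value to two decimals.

4.63

The standard error of measurement is 10.7000×√(1 − 0.9100) ≈ 10.7000×0.3000 ≈ 3.2100.
Standard error of the difference = 3.2100·√2 ≈ 4.5396
z = |24 − 3| / 4.5396 = 21 / 4.5396 ≈ 4.6259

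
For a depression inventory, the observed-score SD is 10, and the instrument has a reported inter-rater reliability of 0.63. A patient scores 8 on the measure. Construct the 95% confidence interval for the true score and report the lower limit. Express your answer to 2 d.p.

-3.92

SEM = 10.000×√(1 − 0.630) ≈ 6.083
1.96 × SEM ≈ 11.922
Lower bound: 8 − 11.922 = -3.922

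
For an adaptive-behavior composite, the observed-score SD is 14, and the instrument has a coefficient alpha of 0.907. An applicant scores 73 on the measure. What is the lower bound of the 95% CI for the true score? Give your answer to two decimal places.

64.63

SEM = 14.00000 × √(1 − 0.90700) = 14.00000 × √0.09300 ≈ 14.00000 × 0.30496 ≈ 4.26943
1.96 × SEM ≈ 8.36808
Lower limit = 73 − 8.36808 ≈ 64.63192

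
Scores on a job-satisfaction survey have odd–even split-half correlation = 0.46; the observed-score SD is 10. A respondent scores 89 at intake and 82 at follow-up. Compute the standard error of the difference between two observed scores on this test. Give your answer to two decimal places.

8.60

Full-length reliability (Spearman-Brown) = 2(0.46)/(1+0.46) ≈ 0.63014
The standard error of measurement is 10.00000·√(1 − 0.63014) ≈ 10.00000·0.60816 ≈ 6.08164.
SE_diff = √2 · SEM ≈ 8.60073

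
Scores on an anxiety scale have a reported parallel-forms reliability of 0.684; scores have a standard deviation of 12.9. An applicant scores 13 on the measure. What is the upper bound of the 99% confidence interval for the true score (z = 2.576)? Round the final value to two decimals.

31.68

The standard error of measurement is 12.9000*√(1 − 0.6840) ≃ 12.9000*0.5621 ≃ 7.2516.
2.576 * SEM ≃ 18.6801
Upper bound: 13 + 18.6801 = 31.6801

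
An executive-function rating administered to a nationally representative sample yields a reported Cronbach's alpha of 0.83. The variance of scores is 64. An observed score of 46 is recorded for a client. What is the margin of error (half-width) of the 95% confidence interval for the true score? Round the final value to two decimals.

6.47

σ = 64^(1/2) = 8.00000
SEM = 8.00000*√(1 − 0.83000) ≈ 3.29848
Half-width = 1.96*3.29848 ≈ 6.46503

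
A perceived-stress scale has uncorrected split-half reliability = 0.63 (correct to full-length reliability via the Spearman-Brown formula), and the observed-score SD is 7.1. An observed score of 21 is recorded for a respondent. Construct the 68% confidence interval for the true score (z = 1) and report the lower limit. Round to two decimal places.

r_full = 2·0.63 / (1 + 0.63) ≈ 0.773
The standard error of measurement is 7.100*√(1 − 0.773) ≈ 7.100*0.476 ≈ 3.383.
Margin = 1 * 3.383 ≈ 3.383
Lower limit = 21 − 3.383 ≈ 17.617

17.62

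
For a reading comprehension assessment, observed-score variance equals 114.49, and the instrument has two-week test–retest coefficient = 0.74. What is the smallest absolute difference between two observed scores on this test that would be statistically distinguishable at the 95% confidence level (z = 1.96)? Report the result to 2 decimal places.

15.12

SD = √114.49 ≃ 10.700
SEM = 10.700 · √(1 − 0.740) = 10.700 · √0.260 ≃ 10.700 · 0.510 ≃ 5.456
SE_diff = √2 · SEM ≃ 7.716
Smallest detectable difference = 1.96·7.716 ≃ 15.123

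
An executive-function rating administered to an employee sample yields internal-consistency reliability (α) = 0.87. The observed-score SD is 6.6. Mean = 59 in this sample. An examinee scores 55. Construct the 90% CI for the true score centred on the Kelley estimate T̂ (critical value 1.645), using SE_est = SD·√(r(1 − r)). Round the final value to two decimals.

T̂ = r·X + (1 − r)·M = 0.8700*55 + 0.1300*59 = 47.8500 + 7.6700 ≈ 55.5200
SE_est = 6.6000·√[r(1 − r)] ≈ 2.2196
CI = 55.5200 ± 1.645 * 2.2196 → [51.8688, 59.1712]

[51.87, 59.17]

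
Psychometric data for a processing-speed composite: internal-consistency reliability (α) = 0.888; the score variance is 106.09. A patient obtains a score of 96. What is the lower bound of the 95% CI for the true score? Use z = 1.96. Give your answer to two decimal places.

89.24

σ = 106.09^(1/2) = 10.300
The standard error of measurement is 10.300×√(1 − 0.888) ≃ 10.300×0.335 ≃ 3.447.
Margin = 1.96 × 3.447 ≃ 6.756
Lower limit = 96 − 6.756 ≃ 89.244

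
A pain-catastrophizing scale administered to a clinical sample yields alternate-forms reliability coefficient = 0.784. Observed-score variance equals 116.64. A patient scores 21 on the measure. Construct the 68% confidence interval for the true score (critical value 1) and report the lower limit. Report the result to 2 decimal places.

σ = 116.64^(1/2) = 10.8000
SEM = 10.8000×√(1 − 0.7840) ≈ 5.0194
Margin = 1 × 5.0194 ≈ 5.0194
Lower limit = 21 − 5.0194 ≈ 15.9806

15.98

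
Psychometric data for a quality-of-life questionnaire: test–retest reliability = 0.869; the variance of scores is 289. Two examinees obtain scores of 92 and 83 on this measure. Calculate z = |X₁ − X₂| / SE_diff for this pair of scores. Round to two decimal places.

SD = √289 ≈ 17.000
The standard error of measurement is 17.000*√(1 − 0.869) ≈ 17.000*0.362 ≈ 6.153.
SE_diff = SEM * √2 ≈ 6.153 * 1.414 ≈ 8.702
z = |92 − 83| / 8.702 = 9 / 8.702 ≈ 1.034

1.03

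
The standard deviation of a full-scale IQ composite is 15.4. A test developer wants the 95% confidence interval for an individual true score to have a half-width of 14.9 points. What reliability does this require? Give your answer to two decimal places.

0.76

SEM needed = half-width / z = 14.9/1.96 ≈ 7.6020
r = 1 − (7.6020/15.4)² ≈ 1 − 0.2437 ≈ 0.7563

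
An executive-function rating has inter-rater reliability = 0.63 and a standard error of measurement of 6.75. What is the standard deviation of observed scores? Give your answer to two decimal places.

σ = SEM·(1 − r)^(−1/2) ≈ 6.75×1.6440 ≈ 11.0969

11.10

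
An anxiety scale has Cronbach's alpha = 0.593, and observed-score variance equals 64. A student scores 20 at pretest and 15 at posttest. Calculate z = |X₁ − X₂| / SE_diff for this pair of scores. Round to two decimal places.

SD = √64 ≈ 8.0000
SEM = 8.0000 * √(1 − 0.5930) = 8.0000 * √0.4070 ≈ 8.0000 * 0.6380 ≈ 5.1037
Standard error of the difference = 5.1037·√2 ≈ 7.2178
z = |20 − 15| / 7.2178 = 5 / 7.2178 ≈ 0.6927

0.69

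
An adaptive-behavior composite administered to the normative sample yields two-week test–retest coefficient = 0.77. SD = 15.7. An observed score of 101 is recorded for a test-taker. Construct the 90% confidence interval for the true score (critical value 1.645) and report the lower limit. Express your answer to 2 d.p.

SEM = 15.700×√(1 − 0.770) ≃ 7.529
Half-width = 1.645×7.529 ≃ 12.386
Lower limit = 101 − 12.386 ≃ 88.614

88.61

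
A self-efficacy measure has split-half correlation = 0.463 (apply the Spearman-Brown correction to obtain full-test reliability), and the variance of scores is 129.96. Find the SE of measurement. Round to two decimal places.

6.91

σ = 129.96^(1/2) = 11.400
r_full = 2·0.463 / (1 + 0.463) ≈ 0.633
SEM = 11.400 × √(1 − 0.633) = 11.400 × √0.367 ≈ 11.400 × 0.606 ≈ 6.907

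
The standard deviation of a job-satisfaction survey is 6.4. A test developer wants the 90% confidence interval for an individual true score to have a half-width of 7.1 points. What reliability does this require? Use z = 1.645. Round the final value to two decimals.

SEM needed = half-width / z = 7.1/1.645 ≈ 4.3161
r = 1 − (SEM / SD)² = 1 − (4.3161 / 6.4)² ≈ 1 − 0.4548 ≈ 0.5452

0.55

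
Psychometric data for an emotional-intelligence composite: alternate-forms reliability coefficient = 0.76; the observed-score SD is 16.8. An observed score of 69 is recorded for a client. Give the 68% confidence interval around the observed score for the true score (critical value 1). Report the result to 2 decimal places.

The standard error of measurement is 16.8000×√(1 − 0.7600) ≃ 16.8000×0.4899 ≃ 8.2303.
1 × SEM ≃ 8.2303
Interval: (60.7697, 77.2303)

[60.77, 77.23]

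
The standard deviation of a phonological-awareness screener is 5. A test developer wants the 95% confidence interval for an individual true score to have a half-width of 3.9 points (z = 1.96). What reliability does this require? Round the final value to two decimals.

SEM needed = half-width / z = 3.9/1.96 ≃ 1.990
Required reliability = 1 − (SEM/SD)² = 1 − 0.158 ≃ 0.842

0.84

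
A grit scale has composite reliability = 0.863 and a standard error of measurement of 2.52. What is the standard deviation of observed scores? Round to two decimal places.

SD = SEM / √(1 − r) = 2.52 / √0.137 ≈ 2.52 / 0.370 ≈ 6.808

6.81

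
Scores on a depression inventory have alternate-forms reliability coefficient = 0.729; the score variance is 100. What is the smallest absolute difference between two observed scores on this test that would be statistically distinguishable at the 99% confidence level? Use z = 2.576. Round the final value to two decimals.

σ = 100^(1/2) = 10.00000
SEM = 10.00000*√(1 − 0.72900) ≈ 5.20577
SE_diff = √2 * SEM ≈ 7.36206
Smallest detectable difference = 2.576*7.36206 ≈ 18.96468

18.96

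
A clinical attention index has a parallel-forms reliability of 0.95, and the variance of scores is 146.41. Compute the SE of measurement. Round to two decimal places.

SD = √146.41 = 12.100
SEM = 12.100 × √(1 − 0.950) = 12.100 × √0.050 ≃ 12.100 × 0.224 ≃ 2.706

2.71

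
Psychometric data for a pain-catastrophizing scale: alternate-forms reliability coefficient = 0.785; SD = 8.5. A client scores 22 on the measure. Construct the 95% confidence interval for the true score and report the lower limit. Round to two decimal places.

SEM = 8.5000 × √(1 − 0.7850) = 8.5000 × √0.2150 ≈ 8.5000 × 0.4637 ≈ 3.9413
1.96 × SEM ≈ 7.7249
Lower bound: 22 − 7.7249 = 14.2751

14.28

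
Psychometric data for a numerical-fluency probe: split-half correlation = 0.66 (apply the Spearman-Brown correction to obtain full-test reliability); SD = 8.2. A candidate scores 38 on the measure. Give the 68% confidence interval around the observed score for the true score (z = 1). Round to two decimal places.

Spearman-Brown: r = 2(0.66) / (1 + 0.66) = 1.3200 / 1.6600 ≈ 0.7952
SEM = 8.2000 × √(1 − 0.7952) = 8.2000 × √0.2048 ≈ 8.2000 × 0.4526 ≈ 3.7111
Margin = 1 × 3.7111 ≈ 3.7111
Interval: (34.2889, 41.7111)

[34.29, 41.71]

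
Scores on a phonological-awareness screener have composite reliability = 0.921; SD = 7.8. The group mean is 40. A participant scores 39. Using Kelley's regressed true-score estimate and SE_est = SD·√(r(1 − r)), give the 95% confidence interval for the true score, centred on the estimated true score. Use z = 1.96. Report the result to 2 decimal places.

T̂ = 0.9210(39) + 0.0790(40) ≈ 39.0790
SE_est = 7.8000·√[r(1 − r)] ≈ 2.1040
CI = 39.0790 ± 1.96 × 2.1040 → [34.9552, 43.2028]

[34.96, 43.20]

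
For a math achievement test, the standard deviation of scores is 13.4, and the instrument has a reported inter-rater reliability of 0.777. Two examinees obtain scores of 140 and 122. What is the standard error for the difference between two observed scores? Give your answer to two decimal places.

SEM = 13.400·√(1 − 0.777) ≈ 6.328
SE_diff = SEM · √2 ≈ 6.328 · 1.414 ≈ 8.949

8.95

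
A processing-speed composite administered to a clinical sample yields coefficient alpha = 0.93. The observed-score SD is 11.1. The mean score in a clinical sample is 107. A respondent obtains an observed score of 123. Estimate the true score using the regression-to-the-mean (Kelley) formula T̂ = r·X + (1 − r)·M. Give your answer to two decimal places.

121.88

T̂ = 0.9300(123) + 0.0700(107) ≈ 121.8800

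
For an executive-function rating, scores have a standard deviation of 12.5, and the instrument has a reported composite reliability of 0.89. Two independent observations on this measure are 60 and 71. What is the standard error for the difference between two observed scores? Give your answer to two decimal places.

SEM = 12.5000·√(1 − 0.8900) ≈ 4.1458
Standard error of the difference = 4.1458·√2 ≈ 5.8630

5.86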